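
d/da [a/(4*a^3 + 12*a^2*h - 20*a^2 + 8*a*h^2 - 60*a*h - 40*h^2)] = (a^3 + 3*a^2*h - 5*a^2 + 2*a*h^2 - 15*a*h - a*(3*a^2 + 6*a*h - 10*a + 2*h^2 - 15*h) - 10*h^2)/(4*(a^3 + 3*a^2*h - 5*a^2 + 2*a*h^2 - 15*a*h - 10*h^2)^2)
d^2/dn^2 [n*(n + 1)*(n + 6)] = 6*n + 14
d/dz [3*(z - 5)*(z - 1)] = 6*z - 18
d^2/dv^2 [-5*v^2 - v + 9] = -10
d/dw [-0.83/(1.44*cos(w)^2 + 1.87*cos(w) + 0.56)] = -(2.3904*cos(w) + 1.5521)*sin(w)/(1.44*cos(w)^2 + 1.87*cos(w) + 0.56)^2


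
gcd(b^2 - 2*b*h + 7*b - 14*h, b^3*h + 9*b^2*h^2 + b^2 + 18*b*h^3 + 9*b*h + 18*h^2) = 1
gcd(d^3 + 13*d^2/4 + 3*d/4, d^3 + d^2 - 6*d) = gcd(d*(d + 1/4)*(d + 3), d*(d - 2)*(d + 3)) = d^2 + 3*d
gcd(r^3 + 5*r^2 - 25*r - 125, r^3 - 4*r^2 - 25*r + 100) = r^2 - 25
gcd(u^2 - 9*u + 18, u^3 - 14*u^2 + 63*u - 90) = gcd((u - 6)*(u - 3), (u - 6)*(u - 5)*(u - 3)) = u^2 - 9*u + 18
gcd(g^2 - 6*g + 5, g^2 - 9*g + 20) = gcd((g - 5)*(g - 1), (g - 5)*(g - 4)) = g - 5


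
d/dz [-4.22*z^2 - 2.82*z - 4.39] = -8.44*z - 2.82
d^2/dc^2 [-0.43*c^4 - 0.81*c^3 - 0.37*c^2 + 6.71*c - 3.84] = -5.16*c^2 - 4.86*c - 0.74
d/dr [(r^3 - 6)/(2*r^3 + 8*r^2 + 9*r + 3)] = (8*r^4 + 18*r^3 + 45*r^2 + 96*r + 54)/(4*r^6 + 32*r^5 + 100*r^4 + 156*r^3 + 129*r^2 + 54*r + 9)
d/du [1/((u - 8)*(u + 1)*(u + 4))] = (-(u - 8)*(u + 1) - (u - 8)*(u + 4) - (u + 1)*(u + 4))/((u - 8)^2*(u + 1)^2*(u + 4)^2)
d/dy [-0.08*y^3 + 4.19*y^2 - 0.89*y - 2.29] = -0.24*y^2 + 8.38*y - 0.89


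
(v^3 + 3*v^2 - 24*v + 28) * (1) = v^3 + 3*v^2 - 24*v + 28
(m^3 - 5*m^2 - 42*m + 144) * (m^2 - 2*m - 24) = m^5 - 7*m^4 - 56*m^3 + 348*m^2 + 720*m - 3456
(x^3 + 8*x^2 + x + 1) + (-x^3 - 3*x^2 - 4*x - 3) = 5*x^2 - 3*x - 2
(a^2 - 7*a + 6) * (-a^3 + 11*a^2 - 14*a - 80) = -a^5 + 18*a^4 - 97*a^3 + 84*a^2 + 476*a - 480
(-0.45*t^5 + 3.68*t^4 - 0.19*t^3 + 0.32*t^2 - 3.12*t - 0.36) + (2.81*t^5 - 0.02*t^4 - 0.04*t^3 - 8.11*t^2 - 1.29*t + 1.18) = 2.36*t^5 + 3.66*t^4 - 0.23*t^3 - 7.79*t^2 - 4.41*t + 0.82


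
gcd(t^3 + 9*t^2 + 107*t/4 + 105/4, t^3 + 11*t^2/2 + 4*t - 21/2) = t^2 + 13*t/2 + 21/2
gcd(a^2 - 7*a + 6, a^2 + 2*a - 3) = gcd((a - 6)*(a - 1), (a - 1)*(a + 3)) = a - 1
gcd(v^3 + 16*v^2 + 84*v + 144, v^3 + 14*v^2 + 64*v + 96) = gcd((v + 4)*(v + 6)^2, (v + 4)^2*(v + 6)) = v^2 + 10*v + 24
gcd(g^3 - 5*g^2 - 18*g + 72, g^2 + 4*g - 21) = g - 3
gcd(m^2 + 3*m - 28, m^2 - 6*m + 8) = m - 4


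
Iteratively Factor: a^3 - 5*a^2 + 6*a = (a - 2)*(a^2 - 3*a) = a*(a - 2)*(a - 3)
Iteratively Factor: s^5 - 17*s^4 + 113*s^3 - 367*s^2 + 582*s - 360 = (s - 4)*(s^4 - 13*s^3 + 61*s^2 - 123*s + 90) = (s - 4)*(s - 2)*(s^3 - 11*s^2 + 39*s - 45) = (s - 5)*(s - 4)*(s - 2)*(s^2 - 6*s + 9) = (s - 5)*(s - 4)*(s - 3)*(s - 2)*(s - 3)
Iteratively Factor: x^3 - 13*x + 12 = (x - 1)*(x^2 + x - 12) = (x - 1)*(x + 4)*(x - 3)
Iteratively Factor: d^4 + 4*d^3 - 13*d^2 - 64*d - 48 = (d - 4)*(d^3 + 8*d^2 + 19*d + 12) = (d - 4)*(d + 3)*(d^2 + 5*d + 4) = (d - 4)*(d + 1)*(d + 3)*(d + 4)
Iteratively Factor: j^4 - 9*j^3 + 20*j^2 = (j - 5)*(j^3 - 4*j^2) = (j - 5)*(j - 4)*(j^2) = j*(j - 5)*(j - 4)*(j)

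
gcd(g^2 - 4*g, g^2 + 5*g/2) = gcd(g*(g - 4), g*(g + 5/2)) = g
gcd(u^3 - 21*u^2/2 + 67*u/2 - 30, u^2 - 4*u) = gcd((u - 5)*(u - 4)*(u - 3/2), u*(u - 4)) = u - 4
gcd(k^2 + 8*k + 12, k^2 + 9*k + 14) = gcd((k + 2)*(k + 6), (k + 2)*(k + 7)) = k + 2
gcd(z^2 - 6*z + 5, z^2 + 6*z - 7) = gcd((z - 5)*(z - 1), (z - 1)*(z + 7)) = z - 1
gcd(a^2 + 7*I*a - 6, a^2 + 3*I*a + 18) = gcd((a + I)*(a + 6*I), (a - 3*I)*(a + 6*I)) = a + 6*I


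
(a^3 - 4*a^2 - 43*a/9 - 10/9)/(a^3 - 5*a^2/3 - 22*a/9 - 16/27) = 3*(a - 5)/(3*a - 8)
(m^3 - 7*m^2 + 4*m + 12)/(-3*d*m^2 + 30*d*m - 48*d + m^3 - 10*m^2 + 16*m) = (-m^2 + 5*m + 6)/(3*d*m - 24*d - m^2 + 8*m)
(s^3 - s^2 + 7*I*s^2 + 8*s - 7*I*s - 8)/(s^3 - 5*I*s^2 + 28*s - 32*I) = (s^2 + s*(-1 + 8*I) - 8*I)/(s^2 - 4*I*s + 32)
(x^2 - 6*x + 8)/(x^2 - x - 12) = (x - 2)/(x + 3)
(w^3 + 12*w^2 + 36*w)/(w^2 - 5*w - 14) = w*(w^2 + 12*w + 36)/(w^2 - 5*w - 14)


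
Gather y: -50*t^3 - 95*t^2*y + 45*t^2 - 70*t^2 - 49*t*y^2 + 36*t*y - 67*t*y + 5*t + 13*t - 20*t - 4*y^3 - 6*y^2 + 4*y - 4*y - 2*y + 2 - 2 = -50*t^3 - 25*t^2 - 2*t - 4*y^3 + y^2*(-49*t - 6) + y*(-95*t^2 - 31*t - 2)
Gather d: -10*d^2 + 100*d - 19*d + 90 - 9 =-10*d^2 + 81*d + 81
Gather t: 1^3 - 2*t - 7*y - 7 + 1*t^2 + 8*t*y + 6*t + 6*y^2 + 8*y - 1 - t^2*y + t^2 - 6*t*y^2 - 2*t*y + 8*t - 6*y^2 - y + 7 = t^2*(2 - y) + t*(-6*y^2 + 6*y + 12)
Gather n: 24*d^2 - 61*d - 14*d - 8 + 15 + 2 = 24*d^2 - 75*d + 9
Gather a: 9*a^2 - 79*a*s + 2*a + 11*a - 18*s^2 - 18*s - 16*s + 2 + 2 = 9*a^2 + a*(13 - 79*s) - 18*s^2 - 34*s + 4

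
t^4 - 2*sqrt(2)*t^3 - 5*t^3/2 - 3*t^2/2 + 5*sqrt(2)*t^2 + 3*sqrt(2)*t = t*(t - 3)*(t + 1/2)*(t - 2*sqrt(2))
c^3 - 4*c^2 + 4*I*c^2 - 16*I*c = c*(c - 4)*(c + 4*I)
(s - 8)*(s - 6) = s^2 - 14*s + 48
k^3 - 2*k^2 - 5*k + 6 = (k - 3)*(k - 1)*(k + 2)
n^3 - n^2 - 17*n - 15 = (n - 5)*(n + 1)*(n + 3)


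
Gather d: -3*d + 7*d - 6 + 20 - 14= 4*d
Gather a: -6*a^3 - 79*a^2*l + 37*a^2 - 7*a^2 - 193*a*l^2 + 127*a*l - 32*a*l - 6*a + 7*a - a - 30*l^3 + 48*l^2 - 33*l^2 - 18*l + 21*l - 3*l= -6*a^3 + a^2*(30 - 79*l) + a*(-193*l^2 + 95*l) - 30*l^3 + 15*l^2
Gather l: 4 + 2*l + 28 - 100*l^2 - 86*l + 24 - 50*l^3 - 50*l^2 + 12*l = -50*l^3 - 150*l^2 - 72*l + 56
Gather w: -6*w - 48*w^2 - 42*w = -48*w^2 - 48*w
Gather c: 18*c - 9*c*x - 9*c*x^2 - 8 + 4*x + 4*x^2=c*(-9*x^2 - 9*x + 18) + 4*x^2 + 4*x - 8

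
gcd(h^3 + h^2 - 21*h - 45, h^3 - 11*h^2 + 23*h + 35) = h - 5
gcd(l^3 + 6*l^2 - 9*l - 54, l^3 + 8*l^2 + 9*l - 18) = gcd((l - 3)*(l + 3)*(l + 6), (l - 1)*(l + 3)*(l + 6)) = l^2 + 9*l + 18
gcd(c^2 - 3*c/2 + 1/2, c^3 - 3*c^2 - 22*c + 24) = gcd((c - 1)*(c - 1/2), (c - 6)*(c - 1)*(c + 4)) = c - 1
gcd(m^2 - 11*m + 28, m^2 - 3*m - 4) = m - 4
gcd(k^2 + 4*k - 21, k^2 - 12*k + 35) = 1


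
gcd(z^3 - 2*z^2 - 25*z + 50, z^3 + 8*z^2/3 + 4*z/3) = 1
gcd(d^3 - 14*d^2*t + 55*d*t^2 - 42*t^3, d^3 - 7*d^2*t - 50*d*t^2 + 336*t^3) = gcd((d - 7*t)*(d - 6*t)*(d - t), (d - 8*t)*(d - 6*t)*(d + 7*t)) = -d + 6*t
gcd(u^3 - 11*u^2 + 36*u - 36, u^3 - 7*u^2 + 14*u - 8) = u - 2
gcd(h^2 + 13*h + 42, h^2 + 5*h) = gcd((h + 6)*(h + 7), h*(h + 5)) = 1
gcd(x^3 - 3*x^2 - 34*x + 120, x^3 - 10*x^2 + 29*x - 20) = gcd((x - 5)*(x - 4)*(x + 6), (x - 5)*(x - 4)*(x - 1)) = x^2 - 9*x + 20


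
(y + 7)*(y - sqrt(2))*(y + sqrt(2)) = y^3 + 7*y^2 - 2*y - 14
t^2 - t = t*(t - 1)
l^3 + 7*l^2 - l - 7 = (l - 1)*(l + 1)*(l + 7)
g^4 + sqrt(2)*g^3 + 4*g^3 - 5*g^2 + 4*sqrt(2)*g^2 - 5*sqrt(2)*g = g*(g - 1)*(g + 5)*(g + sqrt(2))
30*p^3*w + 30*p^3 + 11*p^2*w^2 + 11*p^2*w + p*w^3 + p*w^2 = (5*p + w)*(6*p + w)*(p*w + p)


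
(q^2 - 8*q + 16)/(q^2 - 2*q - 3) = (-q^2 + 8*q - 16)/(-q^2 + 2*q + 3)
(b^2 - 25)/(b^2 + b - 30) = (b + 5)/(b + 6)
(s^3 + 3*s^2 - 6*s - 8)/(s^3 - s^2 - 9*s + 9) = (s^3 + 3*s^2 - 6*s - 8)/(s^3 - s^2 - 9*s + 9)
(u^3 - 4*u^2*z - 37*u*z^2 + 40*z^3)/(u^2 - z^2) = (u^2 - 3*u*z - 40*z^2)/(u + z)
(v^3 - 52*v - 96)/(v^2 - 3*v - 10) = (v^2 - 2*v - 48)/(v - 5)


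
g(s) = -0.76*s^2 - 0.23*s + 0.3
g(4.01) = -12.84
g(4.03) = -12.97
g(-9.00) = -59.19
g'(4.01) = -6.33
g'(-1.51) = 2.07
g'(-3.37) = 4.89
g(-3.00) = -5.85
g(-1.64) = -1.37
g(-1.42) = -0.91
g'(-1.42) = 1.93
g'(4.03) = -6.36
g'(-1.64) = 2.26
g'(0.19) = -0.52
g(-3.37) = -7.56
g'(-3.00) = 4.33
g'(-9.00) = 13.45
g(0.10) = 0.27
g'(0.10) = -0.38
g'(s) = -1.52*s - 0.23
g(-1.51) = -1.09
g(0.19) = 0.23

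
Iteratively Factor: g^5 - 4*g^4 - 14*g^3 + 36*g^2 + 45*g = (g - 3)*(g^4 - g^3 - 17*g^2 - 15*g) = (g - 3)*(g + 3)*(g^3 - 4*g^2 - 5*g) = (g - 3)*(g + 1)*(g + 3)*(g^2 - 5*g) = (g - 5)*(g - 3)*(g + 1)*(g + 3)*(g)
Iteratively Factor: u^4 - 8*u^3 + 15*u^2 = (u)*(u^3 - 8*u^2 + 15*u) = u*(u - 3)*(u^2 - 5*u) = u*(u - 5)*(u - 3)*(u)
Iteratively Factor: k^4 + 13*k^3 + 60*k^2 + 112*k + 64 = (k + 4)*(k^3 + 9*k^2 + 24*k + 16) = (k + 4)^2*(k^2 + 5*k + 4) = (k + 1)*(k + 4)^2*(k + 4)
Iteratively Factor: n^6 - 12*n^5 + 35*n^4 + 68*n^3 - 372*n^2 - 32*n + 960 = (n + 2)*(n^5 - 14*n^4 + 63*n^3 - 58*n^2 - 256*n + 480) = (n - 4)*(n + 2)*(n^4 - 10*n^3 + 23*n^2 + 34*n - 120) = (n - 4)^2*(n + 2)*(n^3 - 6*n^2 - n + 30) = (n - 4)^2*(n - 3)*(n + 2)*(n^2 - 3*n - 10) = (n - 5)*(n - 4)^2*(n - 3)*(n + 2)*(n + 2)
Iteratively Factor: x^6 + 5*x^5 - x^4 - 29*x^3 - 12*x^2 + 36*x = (x)*(x^5 + 5*x^4 - x^3 - 29*x^2 - 12*x + 36) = x*(x + 3)*(x^4 + 2*x^3 - 7*x^2 - 8*x + 12) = x*(x - 1)*(x + 3)*(x^3 + 3*x^2 - 4*x - 12) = x*(x - 1)*(x + 2)*(x + 3)*(x^2 + x - 6) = x*(x - 2)*(x - 1)*(x + 2)*(x + 3)*(x + 3)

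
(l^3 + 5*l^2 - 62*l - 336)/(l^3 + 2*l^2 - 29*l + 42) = (l^2 - 2*l - 48)/(l^2 - 5*l + 6)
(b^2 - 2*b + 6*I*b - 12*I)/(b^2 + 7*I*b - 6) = (b - 2)/(b + I)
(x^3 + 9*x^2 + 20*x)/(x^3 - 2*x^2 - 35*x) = (x + 4)/(x - 7)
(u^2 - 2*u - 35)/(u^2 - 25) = (u - 7)/(u - 5)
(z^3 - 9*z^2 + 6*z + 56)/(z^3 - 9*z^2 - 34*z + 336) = (z^2 - 2*z - 8)/(z^2 - 2*z - 48)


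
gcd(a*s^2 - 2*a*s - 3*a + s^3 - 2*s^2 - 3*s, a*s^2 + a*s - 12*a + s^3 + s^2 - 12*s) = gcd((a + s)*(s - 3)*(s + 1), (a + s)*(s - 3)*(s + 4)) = a*s - 3*a + s^2 - 3*s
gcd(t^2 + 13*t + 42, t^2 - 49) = t + 7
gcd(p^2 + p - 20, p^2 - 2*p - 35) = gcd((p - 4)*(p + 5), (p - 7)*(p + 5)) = p + 5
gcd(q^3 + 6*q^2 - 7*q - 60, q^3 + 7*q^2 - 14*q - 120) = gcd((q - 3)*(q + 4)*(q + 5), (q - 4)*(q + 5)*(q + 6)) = q + 5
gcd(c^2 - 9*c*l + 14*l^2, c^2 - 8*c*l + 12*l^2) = c - 2*l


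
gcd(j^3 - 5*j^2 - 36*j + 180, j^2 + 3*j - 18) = j + 6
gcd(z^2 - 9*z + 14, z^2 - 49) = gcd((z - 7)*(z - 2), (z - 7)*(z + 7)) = z - 7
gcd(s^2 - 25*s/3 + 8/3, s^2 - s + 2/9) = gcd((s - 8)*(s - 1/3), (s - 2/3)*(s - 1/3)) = s - 1/3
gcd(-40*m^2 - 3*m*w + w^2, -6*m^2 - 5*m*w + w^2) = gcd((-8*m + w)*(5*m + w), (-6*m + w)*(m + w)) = 1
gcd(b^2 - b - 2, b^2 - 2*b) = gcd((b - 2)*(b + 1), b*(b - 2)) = b - 2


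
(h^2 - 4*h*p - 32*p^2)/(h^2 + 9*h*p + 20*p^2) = (h - 8*p)/(h + 5*p)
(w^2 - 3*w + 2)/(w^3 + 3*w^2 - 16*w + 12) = 1/(w + 6)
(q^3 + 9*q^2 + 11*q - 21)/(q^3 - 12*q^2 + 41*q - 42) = (q^3 + 9*q^2 + 11*q - 21)/(q^3 - 12*q^2 + 41*q - 42)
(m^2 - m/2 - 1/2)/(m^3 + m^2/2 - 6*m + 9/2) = (2*m + 1)/(2*m^2 + 3*m - 9)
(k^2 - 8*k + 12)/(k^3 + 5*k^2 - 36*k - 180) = (k - 2)/(k^2 + 11*k + 30)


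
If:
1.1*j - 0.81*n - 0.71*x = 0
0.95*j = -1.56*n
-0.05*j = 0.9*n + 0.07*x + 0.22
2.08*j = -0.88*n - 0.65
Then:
No Solution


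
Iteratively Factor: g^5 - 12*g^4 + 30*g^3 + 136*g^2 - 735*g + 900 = (g - 5)*(g^4 - 7*g^3 - 5*g^2 + 111*g - 180) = (g - 5)*(g + 4)*(g^3 - 11*g^2 + 39*g - 45) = (g - 5)*(g - 3)*(g + 4)*(g^2 - 8*g + 15) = (g - 5)*(g - 3)^2*(g + 4)*(g - 5)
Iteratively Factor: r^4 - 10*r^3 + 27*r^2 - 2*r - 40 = (r - 2)*(r^3 - 8*r^2 + 11*r + 20) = (r - 4)*(r - 2)*(r^2 - 4*r - 5) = (r - 4)*(r - 2)*(r + 1)*(r - 5)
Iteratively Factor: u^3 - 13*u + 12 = (u - 1)*(u^2 + u - 12) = (u - 3)*(u - 1)*(u + 4)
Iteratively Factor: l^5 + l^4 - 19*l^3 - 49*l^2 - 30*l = (l + 2)*(l^4 - l^3 - 17*l^2 - 15*l) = (l + 1)*(l + 2)*(l^3 - 2*l^2 - 15*l) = l*(l + 1)*(l + 2)*(l^2 - 2*l - 15) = l*(l - 5)*(l + 1)*(l + 2)*(l + 3)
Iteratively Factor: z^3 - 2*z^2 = (z)*(z^2 - 2*z) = z*(z - 2)*(z)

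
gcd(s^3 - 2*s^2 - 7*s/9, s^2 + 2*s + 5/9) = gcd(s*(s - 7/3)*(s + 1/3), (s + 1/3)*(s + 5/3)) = s + 1/3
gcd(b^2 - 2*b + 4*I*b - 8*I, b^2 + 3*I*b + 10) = 1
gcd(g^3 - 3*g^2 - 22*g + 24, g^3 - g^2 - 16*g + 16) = g^2 + 3*g - 4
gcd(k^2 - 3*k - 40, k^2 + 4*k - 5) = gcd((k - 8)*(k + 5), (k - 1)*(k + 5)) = k + 5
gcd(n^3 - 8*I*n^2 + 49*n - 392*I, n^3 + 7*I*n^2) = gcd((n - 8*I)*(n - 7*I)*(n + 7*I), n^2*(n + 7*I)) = n + 7*I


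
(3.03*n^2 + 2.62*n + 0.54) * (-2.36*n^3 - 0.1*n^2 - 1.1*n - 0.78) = -7.1508*n^5 - 6.4862*n^4 - 4.8694*n^3 - 5.2994*n^2 - 2.6376*n - 0.4212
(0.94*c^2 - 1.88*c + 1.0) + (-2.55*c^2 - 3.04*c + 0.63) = -1.61*c^2 - 4.92*c + 1.63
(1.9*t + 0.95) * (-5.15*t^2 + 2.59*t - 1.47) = -9.785*t^3 + 0.0284999999999993*t^2 - 0.3325*t - 1.3965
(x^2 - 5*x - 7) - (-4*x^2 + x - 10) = 5*x^2 - 6*x + 3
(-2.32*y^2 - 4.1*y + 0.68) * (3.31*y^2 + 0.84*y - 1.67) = -7.6792*y^4 - 15.5198*y^3 + 2.6812*y^2 + 7.4182*y - 1.1356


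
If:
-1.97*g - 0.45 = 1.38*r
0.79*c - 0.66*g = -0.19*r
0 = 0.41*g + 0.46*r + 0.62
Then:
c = 2.32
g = 1.91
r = -3.05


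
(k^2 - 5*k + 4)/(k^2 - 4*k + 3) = (k - 4)/(k - 3)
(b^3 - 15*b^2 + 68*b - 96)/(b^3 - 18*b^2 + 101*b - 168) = (b - 4)/(b - 7)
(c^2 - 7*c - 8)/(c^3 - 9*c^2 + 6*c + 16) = 1/(c - 2)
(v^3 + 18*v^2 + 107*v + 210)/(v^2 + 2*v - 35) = (v^2 + 11*v + 30)/(v - 5)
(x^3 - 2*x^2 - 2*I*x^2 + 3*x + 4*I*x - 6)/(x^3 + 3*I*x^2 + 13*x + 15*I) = (x - 2)/(x + 5*I)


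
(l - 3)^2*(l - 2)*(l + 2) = l^4 - 6*l^3 + 5*l^2 + 24*l - 36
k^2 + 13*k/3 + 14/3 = (k + 2)*(k + 7/3)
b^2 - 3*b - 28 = (b - 7)*(b + 4)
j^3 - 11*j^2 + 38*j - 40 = (j - 5)*(j - 4)*(j - 2)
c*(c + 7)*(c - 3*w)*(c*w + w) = c^4*w - 3*c^3*w^2 + 8*c^3*w - 24*c^2*w^2 + 7*c^2*w - 21*c*w^2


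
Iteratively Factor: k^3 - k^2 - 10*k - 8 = (k - 4)*(k^2 + 3*k + 2) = (k - 4)*(k + 2)*(k + 1)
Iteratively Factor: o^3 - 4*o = (o + 2)*(o^2 - 2*o) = o*(o + 2)*(o - 2)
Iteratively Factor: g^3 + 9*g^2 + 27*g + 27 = (g + 3)*(g^2 + 6*g + 9) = (g + 3)^2*(g + 3)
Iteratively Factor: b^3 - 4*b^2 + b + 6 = (b + 1)*(b^2 - 5*b + 6) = (b - 2)*(b + 1)*(b - 3)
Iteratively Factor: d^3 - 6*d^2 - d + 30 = (d + 2)*(d^2 - 8*d + 15) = (d - 5)*(d + 2)*(d - 3)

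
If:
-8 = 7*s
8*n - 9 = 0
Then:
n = 9/8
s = -8/7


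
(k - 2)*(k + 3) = k^2 + k - 6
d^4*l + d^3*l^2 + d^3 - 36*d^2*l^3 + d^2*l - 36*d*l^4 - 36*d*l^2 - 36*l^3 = (d - 6*l)*(d + l)*(d + 6*l)*(d*l + 1)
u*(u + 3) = u^2 + 3*u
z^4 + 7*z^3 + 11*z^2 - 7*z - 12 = (z - 1)*(z + 1)*(z + 3)*(z + 4)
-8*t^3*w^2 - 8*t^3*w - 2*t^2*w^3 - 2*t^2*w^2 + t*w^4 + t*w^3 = w*(-4*t + w)*(2*t + w)*(t*w + t)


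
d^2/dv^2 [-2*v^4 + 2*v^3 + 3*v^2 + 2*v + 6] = -24*v^2 + 12*v + 6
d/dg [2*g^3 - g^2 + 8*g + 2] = 6*g^2 - 2*g + 8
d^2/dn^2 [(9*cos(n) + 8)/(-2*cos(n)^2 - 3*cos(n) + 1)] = (324*sin(n)^4*cos(n) + 74*sin(n)^4 - 119*sin(n)^2 - 246*cos(n) + 117*cos(3*n) - 18*cos(5*n) - 185)/(-2*sin(n)^2 + 3*cos(n) + 1)^3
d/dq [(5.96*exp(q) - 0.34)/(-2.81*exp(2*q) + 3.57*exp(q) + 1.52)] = (16.7476*exp(2*q) - 1.9108*exp(q) + 10.273)*exp(q)/(7.8961*exp(4*q) - 20.0634*exp(3*q) + 4.2025*exp(2*q) + 10.8528*exp(q) + 2.3104)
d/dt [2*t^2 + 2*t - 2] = 4*t + 2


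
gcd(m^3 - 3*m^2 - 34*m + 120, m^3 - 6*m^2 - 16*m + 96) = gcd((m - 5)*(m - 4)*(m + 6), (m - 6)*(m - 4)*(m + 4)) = m - 4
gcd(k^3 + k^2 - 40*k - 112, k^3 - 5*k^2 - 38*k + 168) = k - 7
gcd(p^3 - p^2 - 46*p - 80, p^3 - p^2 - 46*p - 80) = p^3 - p^2 - 46*p - 80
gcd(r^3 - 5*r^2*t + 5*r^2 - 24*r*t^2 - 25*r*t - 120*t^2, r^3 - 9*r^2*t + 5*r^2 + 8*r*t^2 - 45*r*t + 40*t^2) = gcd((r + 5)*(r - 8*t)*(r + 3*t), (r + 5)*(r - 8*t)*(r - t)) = r^2 - 8*r*t + 5*r - 40*t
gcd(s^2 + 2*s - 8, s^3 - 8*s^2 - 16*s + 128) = s + 4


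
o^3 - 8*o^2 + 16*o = o*(o - 4)^2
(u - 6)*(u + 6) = u^2 - 36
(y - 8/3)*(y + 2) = y^2 - 2*y/3 - 16/3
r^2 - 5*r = r*(r - 5)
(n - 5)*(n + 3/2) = n^2 - 7*n/2 - 15/2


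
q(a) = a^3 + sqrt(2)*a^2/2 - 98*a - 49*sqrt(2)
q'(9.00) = 157.73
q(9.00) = -165.02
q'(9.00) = 157.73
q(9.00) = -165.02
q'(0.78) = -95.07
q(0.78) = -144.83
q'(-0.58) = -97.81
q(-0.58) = -12.41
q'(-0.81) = -97.18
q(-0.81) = 10.02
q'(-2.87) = -77.35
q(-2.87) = 194.15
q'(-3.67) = -62.78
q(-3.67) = 250.46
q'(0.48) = -96.63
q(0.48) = -116.06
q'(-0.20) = -98.16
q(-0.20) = -49.68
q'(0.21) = -97.57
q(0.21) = -89.84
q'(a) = 3*a^2 + sqrt(2)*a - 98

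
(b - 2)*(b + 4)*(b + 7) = b^3 + 9*b^2 + 6*b - 56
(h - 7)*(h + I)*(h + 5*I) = h^3 - 7*h^2 + 6*I*h^2 - 5*h - 42*I*h + 35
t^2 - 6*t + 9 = (t - 3)^2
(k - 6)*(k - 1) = k^2 - 7*k + 6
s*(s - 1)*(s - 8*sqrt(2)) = s^3 - 8*sqrt(2)*s^2 - s^2 + 8*sqrt(2)*s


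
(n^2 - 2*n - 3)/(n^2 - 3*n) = (n + 1)/n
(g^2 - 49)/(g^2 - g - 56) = (g - 7)/(g - 8)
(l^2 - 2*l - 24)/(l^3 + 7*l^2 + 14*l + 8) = (l - 6)/(l^2 + 3*l + 2)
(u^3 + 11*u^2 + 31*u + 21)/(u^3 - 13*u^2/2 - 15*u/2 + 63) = 2*(u^2 + 8*u + 7)/(2*u^2 - 19*u + 42)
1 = 1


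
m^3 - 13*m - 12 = (m - 4)*(m + 1)*(m + 3)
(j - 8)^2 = j^2 - 16*j + 64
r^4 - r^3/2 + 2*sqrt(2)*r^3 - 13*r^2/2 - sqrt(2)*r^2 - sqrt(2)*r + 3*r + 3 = (r - 1)*(r + 1/2)*(r - sqrt(2))*(r + 3*sqrt(2))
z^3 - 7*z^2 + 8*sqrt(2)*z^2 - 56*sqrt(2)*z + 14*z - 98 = (z - 7)*(z + sqrt(2))*(z + 7*sqrt(2))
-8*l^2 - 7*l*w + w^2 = (-8*l + w)*(l + w)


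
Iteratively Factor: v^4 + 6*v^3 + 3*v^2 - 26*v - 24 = (v - 2)*(v^3 + 8*v^2 + 19*v + 12) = (v - 2)*(v + 4)*(v^2 + 4*v + 3) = (v - 2)*(v + 3)*(v + 4)*(v + 1)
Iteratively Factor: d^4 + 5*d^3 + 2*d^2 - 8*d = (d + 2)*(d^3 + 3*d^2 - 4*d) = (d + 2)*(d + 4)*(d^2 - d) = (d - 1)*(d + 2)*(d + 4)*(d)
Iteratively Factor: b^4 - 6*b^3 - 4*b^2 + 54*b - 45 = (b + 3)*(b^3 - 9*b^2 + 23*b - 15) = (b - 1)*(b + 3)*(b^2 - 8*b + 15) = (b - 3)*(b - 1)*(b + 3)*(b - 5)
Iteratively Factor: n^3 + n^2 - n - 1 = (n + 1)*(n^2 - 1) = (n + 1)^2*(n - 1)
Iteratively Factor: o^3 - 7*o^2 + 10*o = (o - 2)*(o^2 - 5*o) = (o - 5)*(o - 2)*(o)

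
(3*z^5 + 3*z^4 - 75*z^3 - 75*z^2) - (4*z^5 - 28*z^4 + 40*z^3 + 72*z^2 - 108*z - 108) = -z^5 + 31*z^4 - 115*z^3 - 147*z^2 + 108*z + 108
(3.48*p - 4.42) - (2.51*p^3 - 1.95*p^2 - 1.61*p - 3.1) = -2.51*p^3 + 1.95*p^2 + 5.09*p - 1.32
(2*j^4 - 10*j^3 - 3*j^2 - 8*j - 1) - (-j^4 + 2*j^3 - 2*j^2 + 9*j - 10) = 3*j^4 - 12*j^3 - j^2 - 17*j + 9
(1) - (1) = 0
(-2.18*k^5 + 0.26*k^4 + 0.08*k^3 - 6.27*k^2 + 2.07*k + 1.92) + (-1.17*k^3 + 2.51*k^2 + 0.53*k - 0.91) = -2.18*k^5 + 0.26*k^4 - 1.09*k^3 - 3.76*k^2 + 2.6*k + 1.01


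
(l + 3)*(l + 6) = l^2 + 9*l + 18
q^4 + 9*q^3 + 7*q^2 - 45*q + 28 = (q - 1)^2*(q + 4)*(q + 7)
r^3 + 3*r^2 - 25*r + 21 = (r - 3)*(r - 1)*(r + 7)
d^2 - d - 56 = (d - 8)*(d + 7)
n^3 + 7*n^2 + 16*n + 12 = (n + 2)^2*(n + 3)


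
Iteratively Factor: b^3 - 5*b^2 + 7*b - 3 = (b - 3)*(b^2 - 2*b + 1) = (b - 3)*(b - 1)*(b - 1)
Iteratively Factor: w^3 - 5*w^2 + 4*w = (w - 1)*(w^2 - 4*w) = (w - 4)*(w - 1)*(w)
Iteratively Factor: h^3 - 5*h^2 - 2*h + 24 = (h + 2)*(h^2 - 7*h + 12) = (h - 3)*(h + 2)*(h - 4)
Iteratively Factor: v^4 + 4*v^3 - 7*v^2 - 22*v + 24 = (v + 3)*(v^3 + v^2 - 10*v + 8) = (v - 1)*(v + 3)*(v^2 + 2*v - 8) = (v - 2)*(v - 1)*(v + 3)*(v + 4)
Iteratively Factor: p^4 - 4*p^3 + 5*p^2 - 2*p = (p - 2)*(p^3 - 2*p^2 + p) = p*(p - 2)*(p^2 - 2*p + 1) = p*(p - 2)*(p - 1)*(p - 1)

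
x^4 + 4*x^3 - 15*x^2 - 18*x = x*(x - 3)*(x + 1)*(x + 6)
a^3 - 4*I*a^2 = a^2*(a - 4*I)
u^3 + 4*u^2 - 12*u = u*(u - 2)*(u + 6)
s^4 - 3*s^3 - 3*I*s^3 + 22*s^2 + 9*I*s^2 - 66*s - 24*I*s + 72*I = (s - 3)*(s - 6*I)*(s - I)*(s + 4*I)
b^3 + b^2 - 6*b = b*(b - 2)*(b + 3)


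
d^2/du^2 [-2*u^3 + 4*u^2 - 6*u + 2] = 8 - 12*u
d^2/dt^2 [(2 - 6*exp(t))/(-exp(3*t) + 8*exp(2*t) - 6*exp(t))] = 2*(12*exp(5*t) - 81*exp(4*t) + 208*exp(3*t) - 124*exp(2*t) + 144*exp(t) - 36)*exp(-t)/(exp(6*t) - 24*exp(5*t) + 210*exp(4*t) - 800*exp(3*t) + 1260*exp(2*t) - 864*exp(t) + 216)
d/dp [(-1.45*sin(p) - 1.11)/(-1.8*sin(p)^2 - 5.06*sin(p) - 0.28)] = (-3.996*sin(p) + 1.305*cos(2*p) - 6.5156)*cos(p)/(1.8*sin(p)^2 + 5.06*sin(p) + 0.28)^2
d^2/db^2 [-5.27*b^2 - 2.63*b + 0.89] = -10.5400000000000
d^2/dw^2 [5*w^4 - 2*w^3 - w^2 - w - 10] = 60*w^2 - 12*w - 2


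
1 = 1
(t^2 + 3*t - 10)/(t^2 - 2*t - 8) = (-t^2 - 3*t + 10)/(-t^2 + 2*t + 8)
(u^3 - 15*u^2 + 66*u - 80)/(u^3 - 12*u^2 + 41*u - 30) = (u^2 - 10*u + 16)/(u^2 - 7*u + 6)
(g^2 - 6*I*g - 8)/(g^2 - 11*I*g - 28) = (g - 2*I)/(g - 7*I)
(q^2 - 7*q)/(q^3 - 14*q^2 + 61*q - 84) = q/(q^2 - 7*q + 12)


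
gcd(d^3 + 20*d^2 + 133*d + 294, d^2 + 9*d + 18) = d + 6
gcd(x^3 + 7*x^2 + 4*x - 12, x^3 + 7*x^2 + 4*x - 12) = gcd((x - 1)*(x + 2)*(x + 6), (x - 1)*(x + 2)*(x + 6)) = x^3 + 7*x^2 + 4*x - 12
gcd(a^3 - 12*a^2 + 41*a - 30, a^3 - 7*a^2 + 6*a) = a^2 - 7*a + 6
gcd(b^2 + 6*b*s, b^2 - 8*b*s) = b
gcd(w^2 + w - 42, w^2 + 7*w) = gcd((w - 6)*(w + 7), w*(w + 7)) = w + 7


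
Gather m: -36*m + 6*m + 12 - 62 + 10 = -30*m - 40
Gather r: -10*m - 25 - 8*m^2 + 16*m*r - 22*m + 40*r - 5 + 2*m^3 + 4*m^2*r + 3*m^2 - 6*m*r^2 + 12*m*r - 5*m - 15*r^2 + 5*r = 2*m^3 - 5*m^2 - 37*m + r^2*(-6*m - 15) + r*(4*m^2 + 28*m + 45) - 30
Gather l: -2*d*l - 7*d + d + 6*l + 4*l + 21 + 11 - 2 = -6*d + l*(10 - 2*d) + 30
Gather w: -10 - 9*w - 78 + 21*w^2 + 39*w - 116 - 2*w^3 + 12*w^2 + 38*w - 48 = -2*w^3 + 33*w^2 + 68*w - 252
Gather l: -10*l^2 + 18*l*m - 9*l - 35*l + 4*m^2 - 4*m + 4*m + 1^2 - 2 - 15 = -10*l^2 + l*(18*m - 44) + 4*m^2 - 16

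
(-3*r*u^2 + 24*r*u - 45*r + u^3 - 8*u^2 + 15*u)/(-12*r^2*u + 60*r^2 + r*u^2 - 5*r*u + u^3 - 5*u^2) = (u - 3)/(4*r + u)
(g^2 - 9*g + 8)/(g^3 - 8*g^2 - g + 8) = 1/(g + 1)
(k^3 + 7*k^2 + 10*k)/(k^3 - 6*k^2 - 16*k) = (k + 5)/(k - 8)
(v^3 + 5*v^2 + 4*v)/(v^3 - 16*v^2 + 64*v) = (v^2 + 5*v + 4)/(v^2 - 16*v + 64)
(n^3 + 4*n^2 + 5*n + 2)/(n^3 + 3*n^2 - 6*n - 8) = (n^2 + 3*n + 2)/(n^2 + 2*n - 8)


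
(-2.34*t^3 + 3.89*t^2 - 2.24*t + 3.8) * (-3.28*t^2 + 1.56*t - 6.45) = 7.6752*t^5 - 16.4096*t^4 + 28.5086*t^3 - 41.0489*t^2 + 20.376*t - 24.51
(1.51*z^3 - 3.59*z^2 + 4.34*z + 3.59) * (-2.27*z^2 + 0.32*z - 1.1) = -3.4277*z^5 + 8.6325*z^4 - 12.6616*z^3 - 2.8115*z^2 - 3.6252*z - 3.949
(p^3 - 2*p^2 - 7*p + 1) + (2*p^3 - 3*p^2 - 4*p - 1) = 3*p^3 - 5*p^2 - 11*p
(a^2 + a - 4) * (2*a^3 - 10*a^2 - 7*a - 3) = 2*a^5 - 8*a^4 - 25*a^3 + 30*a^2 + 25*a + 12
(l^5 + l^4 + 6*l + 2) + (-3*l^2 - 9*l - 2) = l^5 + l^4 - 3*l^2 - 3*l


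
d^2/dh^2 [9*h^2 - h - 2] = 18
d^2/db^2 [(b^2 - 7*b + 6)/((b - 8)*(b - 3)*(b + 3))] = 2*(b^6 - 21*b^5 + 231*b^4 - 1471*b^3 + 5742*b^2 - 12096*b + 4590)/(b^9 - 24*b^8 + 165*b^7 + 136*b^6 - 4941*b^5 + 7992*b^4 + 45927*b^3 - 106920*b^2 - 139968*b + 373248)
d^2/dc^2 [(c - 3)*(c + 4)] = 2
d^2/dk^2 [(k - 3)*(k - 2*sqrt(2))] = 2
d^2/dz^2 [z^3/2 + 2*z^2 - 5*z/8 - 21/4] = 3*z + 4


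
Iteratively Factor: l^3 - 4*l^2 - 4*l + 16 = (l + 2)*(l^2 - 6*l + 8) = (l - 2)*(l + 2)*(l - 4)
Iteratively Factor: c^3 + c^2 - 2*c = (c)*(c^2 + c - 2) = c*(c + 2)*(c - 1)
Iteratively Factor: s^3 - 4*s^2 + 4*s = (s - 2)*(s^2 - 2*s) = (s - 2)^2*(s)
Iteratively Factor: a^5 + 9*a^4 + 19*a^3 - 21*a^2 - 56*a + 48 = (a - 1)*(a^4 + 10*a^3 + 29*a^2 + 8*a - 48) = (a - 1)*(a + 3)*(a^3 + 7*a^2 + 8*a - 16) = (a - 1)*(a + 3)*(a + 4)*(a^2 + 3*a - 4) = (a - 1)^2*(a + 3)*(a + 4)*(a + 4)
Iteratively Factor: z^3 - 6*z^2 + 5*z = (z)*(z^2 - 6*z + 5) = z*(z - 5)*(z - 1)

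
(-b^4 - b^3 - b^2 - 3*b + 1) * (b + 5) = -b^5 - 6*b^4 - 6*b^3 - 8*b^2 - 14*b + 5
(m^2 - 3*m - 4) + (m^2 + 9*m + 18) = 2*m^2 + 6*m + 14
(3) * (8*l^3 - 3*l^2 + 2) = 24*l^3 - 9*l^2 + 6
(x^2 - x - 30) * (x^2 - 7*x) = x^4 - 8*x^3 - 23*x^2 + 210*x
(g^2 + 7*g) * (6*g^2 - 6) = 6*g^4 + 42*g^3 - 6*g^2 - 42*g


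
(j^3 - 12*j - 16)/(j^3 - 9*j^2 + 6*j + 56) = (j + 2)/(j - 7)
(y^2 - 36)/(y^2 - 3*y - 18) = (y + 6)/(y + 3)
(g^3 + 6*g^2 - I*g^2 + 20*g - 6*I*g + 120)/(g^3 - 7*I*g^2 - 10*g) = (g^2 + 2*g*(3 + 2*I) + 24*I)/(g*(g - 2*I))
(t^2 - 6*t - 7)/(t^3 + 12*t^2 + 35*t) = (t^2 - 6*t - 7)/(t*(t^2 + 12*t + 35))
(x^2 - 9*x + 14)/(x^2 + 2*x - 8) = (x - 7)/(x + 4)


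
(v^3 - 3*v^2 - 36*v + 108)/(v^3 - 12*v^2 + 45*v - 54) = (v + 6)/(v - 3)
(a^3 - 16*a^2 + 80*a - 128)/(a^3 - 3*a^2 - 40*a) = (a^2 - 8*a + 16)/(a*(a + 5))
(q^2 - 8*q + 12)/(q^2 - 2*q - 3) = (-q^2 + 8*q - 12)/(-q^2 + 2*q + 3)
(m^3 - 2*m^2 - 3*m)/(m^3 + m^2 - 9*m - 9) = m/(m + 3)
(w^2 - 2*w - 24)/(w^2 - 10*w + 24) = (w + 4)/(w - 4)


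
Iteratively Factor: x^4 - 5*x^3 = (x - 5)*(x^3) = x*(x - 5)*(x^2) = x^2*(x - 5)*(x)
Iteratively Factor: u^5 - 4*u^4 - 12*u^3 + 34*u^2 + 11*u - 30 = (u - 1)*(u^4 - 3*u^3 - 15*u^2 + 19*u + 30) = (u - 2)*(u - 1)*(u^3 - u^2 - 17*u - 15) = (u - 2)*(u - 1)*(u + 3)*(u^2 - 4*u - 5) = (u - 2)*(u - 1)*(u + 1)*(u + 3)*(u - 5)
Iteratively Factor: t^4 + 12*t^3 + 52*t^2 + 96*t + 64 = (t + 2)*(t^3 + 10*t^2 + 32*t + 32) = (t + 2)*(t + 4)*(t^2 + 6*t + 8) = (t + 2)^2*(t + 4)*(t + 4)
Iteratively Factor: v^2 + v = (v)*(v + 1)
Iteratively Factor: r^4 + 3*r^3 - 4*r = (r)*(r^3 + 3*r^2 - 4) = r*(r - 1)*(r^2 + 4*r + 4) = r*(r - 1)*(r + 2)*(r + 2)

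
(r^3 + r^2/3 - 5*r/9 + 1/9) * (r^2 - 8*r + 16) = r^5 - 23*r^4/3 + 115*r^3/9 + 89*r^2/9 - 88*r/9 + 16/9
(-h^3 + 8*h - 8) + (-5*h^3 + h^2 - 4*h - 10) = -6*h^3 + h^2 + 4*h - 18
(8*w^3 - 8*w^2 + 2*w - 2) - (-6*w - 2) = 8*w^3 - 8*w^2 + 8*w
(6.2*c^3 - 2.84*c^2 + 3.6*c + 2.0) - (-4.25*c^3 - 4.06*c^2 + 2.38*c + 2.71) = 10.45*c^3 + 1.22*c^2 + 1.22*c - 0.71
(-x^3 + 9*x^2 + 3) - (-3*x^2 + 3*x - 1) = -x^3 + 12*x^2 - 3*x + 4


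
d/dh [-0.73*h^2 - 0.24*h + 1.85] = -1.46*h - 0.24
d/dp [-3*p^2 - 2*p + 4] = -6*p - 2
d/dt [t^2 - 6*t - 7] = 2*t - 6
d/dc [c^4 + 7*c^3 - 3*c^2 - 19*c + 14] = 4*c^3 + 21*c^2 - 6*c - 19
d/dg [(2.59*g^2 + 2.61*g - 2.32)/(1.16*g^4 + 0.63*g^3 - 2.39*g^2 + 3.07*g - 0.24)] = (-6.0088*g^5 - 10.7145*g^4 + 7.4762*g^3 + 18.574*g^2 - 12.3328*g + 6.496)/(1.3456*g^8 + 1.4616*g^7 - 5.1479*g^6 + 4.111*g^5 + 9.0235*g^4 - 14.977*g^3 + 10.5721*g^2 - 1.4736*g + 0.0576)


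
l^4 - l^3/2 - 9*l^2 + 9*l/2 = l*(l - 3)*(l - 1/2)*(l + 3)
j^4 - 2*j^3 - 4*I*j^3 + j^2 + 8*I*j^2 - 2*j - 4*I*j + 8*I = (j - 2)*(j - 4*I)*(j - I)*(j + I)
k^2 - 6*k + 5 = (k - 5)*(k - 1)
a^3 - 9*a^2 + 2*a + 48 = (a - 8)*(a - 3)*(a + 2)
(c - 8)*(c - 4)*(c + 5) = c^3 - 7*c^2 - 28*c + 160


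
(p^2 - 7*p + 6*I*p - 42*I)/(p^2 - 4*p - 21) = (p + 6*I)/(p + 3)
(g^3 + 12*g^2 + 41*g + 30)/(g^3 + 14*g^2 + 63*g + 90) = (g + 1)/(g + 3)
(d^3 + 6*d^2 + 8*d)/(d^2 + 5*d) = (d^2 + 6*d + 8)/(d + 5)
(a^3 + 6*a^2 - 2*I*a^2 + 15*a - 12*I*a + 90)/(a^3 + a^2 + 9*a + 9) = (a^2 + a*(6 - 5*I) - 30*I)/(a^2 + a*(1 - 3*I) - 3*I)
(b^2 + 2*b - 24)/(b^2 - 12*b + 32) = (b + 6)/(b - 8)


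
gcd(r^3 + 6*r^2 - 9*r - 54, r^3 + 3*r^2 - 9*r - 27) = r^2 - 9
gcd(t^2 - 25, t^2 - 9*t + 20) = t - 5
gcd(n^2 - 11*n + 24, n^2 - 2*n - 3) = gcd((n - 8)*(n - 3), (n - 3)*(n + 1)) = n - 3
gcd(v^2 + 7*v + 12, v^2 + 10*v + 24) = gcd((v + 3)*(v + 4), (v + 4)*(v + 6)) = v + 4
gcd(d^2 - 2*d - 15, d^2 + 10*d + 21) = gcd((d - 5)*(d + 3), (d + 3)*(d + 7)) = d + 3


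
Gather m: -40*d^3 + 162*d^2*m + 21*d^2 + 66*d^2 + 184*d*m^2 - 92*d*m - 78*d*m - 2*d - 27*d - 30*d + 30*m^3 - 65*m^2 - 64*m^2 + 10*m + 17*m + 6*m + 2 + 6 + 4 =-40*d^3 + 87*d^2 - 59*d + 30*m^3 + m^2*(184*d - 129) + m*(162*d^2 - 170*d + 33) + 12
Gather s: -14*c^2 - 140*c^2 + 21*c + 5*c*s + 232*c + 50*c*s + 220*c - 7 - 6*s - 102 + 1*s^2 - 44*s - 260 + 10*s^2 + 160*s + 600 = -154*c^2 + 473*c + 11*s^2 + s*(55*c + 110) + 231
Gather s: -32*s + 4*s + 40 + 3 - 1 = 42 - 28*s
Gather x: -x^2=-x^2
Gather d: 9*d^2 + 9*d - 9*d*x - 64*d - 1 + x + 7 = 9*d^2 + d*(-9*x - 55) + x + 6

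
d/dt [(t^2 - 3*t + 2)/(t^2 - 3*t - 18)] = 20*(3 - 2*t)/(t^4 - 6*t^3 - 27*t^2 + 108*t + 324)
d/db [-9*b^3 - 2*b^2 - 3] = b*(-27*b - 4)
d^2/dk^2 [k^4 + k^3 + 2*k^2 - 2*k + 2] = 12*k^2 + 6*k + 4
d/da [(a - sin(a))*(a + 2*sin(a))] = a*cos(a) + 2*a + sin(a) - 2*sin(2*a)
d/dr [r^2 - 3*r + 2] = 2*r - 3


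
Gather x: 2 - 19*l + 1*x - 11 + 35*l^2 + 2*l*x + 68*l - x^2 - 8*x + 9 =35*l^2 + 49*l - x^2 + x*(2*l - 7)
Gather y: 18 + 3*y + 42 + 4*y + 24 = 7*y + 84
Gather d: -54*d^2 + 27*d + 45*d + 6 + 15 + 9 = -54*d^2 + 72*d + 30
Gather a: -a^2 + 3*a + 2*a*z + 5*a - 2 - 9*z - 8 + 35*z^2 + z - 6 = -a^2 + a*(2*z + 8) + 35*z^2 - 8*z - 16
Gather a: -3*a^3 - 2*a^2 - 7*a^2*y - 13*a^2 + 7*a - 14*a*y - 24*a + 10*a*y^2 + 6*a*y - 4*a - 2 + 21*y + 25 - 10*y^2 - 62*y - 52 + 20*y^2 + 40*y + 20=-3*a^3 + a^2*(-7*y - 15) + a*(10*y^2 - 8*y - 21) + 10*y^2 - y - 9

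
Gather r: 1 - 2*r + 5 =6 - 2*r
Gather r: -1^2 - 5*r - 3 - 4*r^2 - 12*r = -4*r^2 - 17*r - 4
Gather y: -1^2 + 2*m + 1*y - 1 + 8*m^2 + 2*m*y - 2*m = 8*m^2 + y*(2*m + 1) - 2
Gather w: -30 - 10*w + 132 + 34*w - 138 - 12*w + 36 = 12*w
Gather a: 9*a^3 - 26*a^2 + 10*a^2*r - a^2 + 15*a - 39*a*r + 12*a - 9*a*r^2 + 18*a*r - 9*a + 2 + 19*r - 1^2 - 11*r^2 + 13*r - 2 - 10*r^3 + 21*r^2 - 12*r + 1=9*a^3 + a^2*(10*r - 27) + a*(-9*r^2 - 21*r + 18) - 10*r^3 + 10*r^2 + 20*r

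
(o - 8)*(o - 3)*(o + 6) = o^3 - 5*o^2 - 42*o + 144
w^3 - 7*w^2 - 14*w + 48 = (w - 8)*(w - 2)*(w + 3)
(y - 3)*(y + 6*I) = y^2 - 3*y + 6*I*y - 18*I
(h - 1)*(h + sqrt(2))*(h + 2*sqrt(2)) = h^3 - h^2 + 3*sqrt(2)*h^2 - 3*sqrt(2)*h + 4*h - 4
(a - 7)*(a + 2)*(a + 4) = a^3 - a^2 - 34*a - 56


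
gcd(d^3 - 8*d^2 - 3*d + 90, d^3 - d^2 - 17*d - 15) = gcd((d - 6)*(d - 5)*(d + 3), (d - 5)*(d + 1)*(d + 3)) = d^2 - 2*d - 15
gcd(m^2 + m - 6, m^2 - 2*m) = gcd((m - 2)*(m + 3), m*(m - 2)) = m - 2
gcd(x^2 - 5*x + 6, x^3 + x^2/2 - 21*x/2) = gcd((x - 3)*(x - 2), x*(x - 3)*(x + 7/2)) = x - 3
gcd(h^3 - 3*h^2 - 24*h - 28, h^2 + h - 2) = h + 2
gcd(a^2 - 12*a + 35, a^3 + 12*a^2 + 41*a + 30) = 1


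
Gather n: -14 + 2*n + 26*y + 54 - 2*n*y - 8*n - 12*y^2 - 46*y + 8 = n*(-2*y - 6) - 12*y^2 - 20*y + 48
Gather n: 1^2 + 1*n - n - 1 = 0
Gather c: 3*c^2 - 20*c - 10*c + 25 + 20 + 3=3*c^2 - 30*c + 48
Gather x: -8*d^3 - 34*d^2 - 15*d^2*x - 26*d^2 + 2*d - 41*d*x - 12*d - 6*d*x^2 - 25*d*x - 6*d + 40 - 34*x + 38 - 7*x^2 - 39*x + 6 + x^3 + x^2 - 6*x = -8*d^3 - 60*d^2 - 16*d + x^3 + x^2*(-6*d - 6) + x*(-15*d^2 - 66*d - 79) + 84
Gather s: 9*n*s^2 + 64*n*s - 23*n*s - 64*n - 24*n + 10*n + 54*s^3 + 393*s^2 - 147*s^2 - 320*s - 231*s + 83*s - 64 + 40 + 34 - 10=-78*n + 54*s^3 + s^2*(9*n + 246) + s*(41*n - 468)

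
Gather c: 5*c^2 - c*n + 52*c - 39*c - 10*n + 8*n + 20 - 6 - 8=5*c^2 + c*(13 - n) - 2*n + 6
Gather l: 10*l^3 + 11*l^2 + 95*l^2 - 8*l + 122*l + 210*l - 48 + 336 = 10*l^3 + 106*l^2 + 324*l + 288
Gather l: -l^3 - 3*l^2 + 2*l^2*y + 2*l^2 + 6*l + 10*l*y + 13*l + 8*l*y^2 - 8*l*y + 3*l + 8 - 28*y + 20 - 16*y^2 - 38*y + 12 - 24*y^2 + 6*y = -l^3 + l^2*(2*y - 1) + l*(8*y^2 + 2*y + 22) - 40*y^2 - 60*y + 40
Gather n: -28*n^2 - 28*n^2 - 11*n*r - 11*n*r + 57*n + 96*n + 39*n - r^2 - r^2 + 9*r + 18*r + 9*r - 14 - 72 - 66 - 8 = -56*n^2 + n*(192 - 22*r) - 2*r^2 + 36*r - 160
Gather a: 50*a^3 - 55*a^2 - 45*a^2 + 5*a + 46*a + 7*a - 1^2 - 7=50*a^3 - 100*a^2 + 58*a - 8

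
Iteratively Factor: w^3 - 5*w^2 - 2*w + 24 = (w - 3)*(w^2 - 2*w - 8) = (w - 4)*(w - 3)*(w + 2)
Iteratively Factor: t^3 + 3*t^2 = (t)*(t^2 + 3*t) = t^2*(t + 3)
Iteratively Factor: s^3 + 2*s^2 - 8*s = (s + 4)*(s^2 - 2*s) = (s - 2)*(s + 4)*(s)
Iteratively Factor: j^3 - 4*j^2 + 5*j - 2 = (j - 1)*(j^2 - 3*j + 2) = (j - 2)*(j - 1)*(j - 1)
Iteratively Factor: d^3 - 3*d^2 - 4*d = (d + 1)*(d^2 - 4*d) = d*(d + 1)*(d - 4)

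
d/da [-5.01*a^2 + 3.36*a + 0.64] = 3.36 - 10.02*a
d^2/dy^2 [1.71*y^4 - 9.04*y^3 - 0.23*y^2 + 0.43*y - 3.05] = 20.52*y^2 - 54.24*y - 0.46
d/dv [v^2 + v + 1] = 2*v + 1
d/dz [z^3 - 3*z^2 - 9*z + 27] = 3*z^2 - 6*z - 9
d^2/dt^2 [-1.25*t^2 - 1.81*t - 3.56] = -2.50000000000000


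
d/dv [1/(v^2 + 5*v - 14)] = (-2*v - 5)/(v^2 + 5*v - 14)^2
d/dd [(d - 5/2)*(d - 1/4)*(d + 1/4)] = 3*d^2 - 5*d - 1/16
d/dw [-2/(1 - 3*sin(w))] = -6*cos(w)/(3*sin(w) - 1)^2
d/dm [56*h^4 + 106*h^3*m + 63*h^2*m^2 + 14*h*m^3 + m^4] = 106*h^3 + 126*h^2*m + 42*h*m^2 + 4*m^3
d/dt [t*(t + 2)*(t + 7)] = 3*t^2 + 18*t + 14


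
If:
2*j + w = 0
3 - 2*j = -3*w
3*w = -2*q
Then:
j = 3/8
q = 9/8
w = -3/4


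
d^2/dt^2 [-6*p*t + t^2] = 2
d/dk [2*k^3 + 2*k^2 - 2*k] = 6*k^2 + 4*k - 2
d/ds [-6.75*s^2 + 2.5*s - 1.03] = 2.5 - 13.5*s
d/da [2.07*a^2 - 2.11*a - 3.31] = 4.14*a - 2.11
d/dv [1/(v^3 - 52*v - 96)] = (52 - 3*v^2)/(-v^3 + 52*v + 96)^2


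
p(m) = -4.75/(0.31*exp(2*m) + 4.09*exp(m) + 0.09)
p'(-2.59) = 9.28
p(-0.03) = -1.09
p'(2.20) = 0.11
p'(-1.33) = 3.75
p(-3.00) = -16.13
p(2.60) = -0.04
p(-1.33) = -3.98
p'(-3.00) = 11.24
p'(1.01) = 0.41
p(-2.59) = -11.92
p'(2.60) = 0.06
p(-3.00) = -16.13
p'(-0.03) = 1.14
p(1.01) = -0.35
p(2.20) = -0.08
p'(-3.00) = 11.24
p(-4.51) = -35.18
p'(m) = -4.75*(-0.62*exp(2*m) - 4.09*exp(m))/(0.31*exp(2*m) + 4.09*exp(m) + 0.09)^2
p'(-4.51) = 11.74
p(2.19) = -0.08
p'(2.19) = 0.11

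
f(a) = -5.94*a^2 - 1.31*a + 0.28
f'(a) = -11.88*a - 1.31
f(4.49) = -125.35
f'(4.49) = -54.65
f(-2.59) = -36.17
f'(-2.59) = 29.46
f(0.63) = -2.90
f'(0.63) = -8.79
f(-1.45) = -10.31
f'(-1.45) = 15.92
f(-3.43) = -65.11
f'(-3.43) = 39.44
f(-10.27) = -612.78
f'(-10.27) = 120.70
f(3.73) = -87.25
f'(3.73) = -45.62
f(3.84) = -92.34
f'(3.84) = -46.93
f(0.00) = 0.28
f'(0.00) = -1.31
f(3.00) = -57.11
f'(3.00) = -36.95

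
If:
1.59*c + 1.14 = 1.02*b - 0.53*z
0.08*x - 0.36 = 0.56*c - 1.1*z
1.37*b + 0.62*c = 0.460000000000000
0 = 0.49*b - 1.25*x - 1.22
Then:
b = 0.53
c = -0.43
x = -0.77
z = 0.16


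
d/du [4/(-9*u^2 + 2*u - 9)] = 8*(9*u - 1)/(9*u^2 - 2*u + 9)^2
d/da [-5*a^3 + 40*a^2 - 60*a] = -15*a^2 + 80*a - 60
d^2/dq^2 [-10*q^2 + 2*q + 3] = -20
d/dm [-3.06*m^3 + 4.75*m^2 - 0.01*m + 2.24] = -9.18*m^2 + 9.5*m - 0.01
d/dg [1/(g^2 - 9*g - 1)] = (9 - 2*g)/(-g^2 + 9*g + 1)^2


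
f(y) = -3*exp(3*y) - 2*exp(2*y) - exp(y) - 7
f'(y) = -9*exp(3*y) - 4*exp(2*y) - exp(y)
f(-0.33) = -9.87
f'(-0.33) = -6.13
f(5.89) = -141875126.41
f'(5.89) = -425363407.87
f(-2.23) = -7.13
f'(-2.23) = -0.16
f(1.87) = -917.12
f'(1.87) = -2633.18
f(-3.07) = -7.05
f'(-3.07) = -0.06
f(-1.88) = -7.21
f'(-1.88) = -0.28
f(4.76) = -4800987.71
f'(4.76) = -14375449.42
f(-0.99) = -7.80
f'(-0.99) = -1.39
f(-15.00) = -7.00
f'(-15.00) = 0.00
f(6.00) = -197305827.42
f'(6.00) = -591591144.83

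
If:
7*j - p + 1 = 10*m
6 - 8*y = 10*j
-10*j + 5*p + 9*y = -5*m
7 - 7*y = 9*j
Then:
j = 7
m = 12/5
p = 26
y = -8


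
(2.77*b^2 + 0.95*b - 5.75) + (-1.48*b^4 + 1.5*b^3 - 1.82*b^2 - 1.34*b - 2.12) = -1.48*b^4 + 1.5*b^3 + 0.95*b^2 - 0.39*b - 7.87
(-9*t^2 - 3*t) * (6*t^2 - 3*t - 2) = -54*t^4 + 9*t^3 + 27*t^2 + 6*t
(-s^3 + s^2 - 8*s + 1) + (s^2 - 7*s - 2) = -s^3 + 2*s^2 - 15*s - 1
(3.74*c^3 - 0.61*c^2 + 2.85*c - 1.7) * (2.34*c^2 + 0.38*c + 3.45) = 8.7516*c^5 - 0.00619999999999976*c^4 + 19.3402*c^3 - 4.9995*c^2 + 9.1865*c - 5.865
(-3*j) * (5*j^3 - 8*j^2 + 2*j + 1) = -15*j^4 + 24*j^3 - 6*j^2 - 3*j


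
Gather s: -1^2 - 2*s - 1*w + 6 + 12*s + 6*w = 10*s + 5*w + 5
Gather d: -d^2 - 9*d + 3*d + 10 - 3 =-d^2 - 6*d + 7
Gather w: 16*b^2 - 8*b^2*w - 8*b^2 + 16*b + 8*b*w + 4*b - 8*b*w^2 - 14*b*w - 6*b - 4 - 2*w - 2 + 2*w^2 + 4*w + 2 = 8*b^2 + 14*b + w^2*(2 - 8*b) + w*(-8*b^2 - 6*b + 2) - 4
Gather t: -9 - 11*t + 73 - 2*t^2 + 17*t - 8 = -2*t^2 + 6*t + 56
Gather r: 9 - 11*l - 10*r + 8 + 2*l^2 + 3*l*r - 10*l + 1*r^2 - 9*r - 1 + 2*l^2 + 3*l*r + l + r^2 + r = 4*l^2 - 20*l + 2*r^2 + r*(6*l - 18) + 16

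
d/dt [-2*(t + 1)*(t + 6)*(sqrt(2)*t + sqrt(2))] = 2*sqrt(2)*(-3*t - 13)*(t + 1)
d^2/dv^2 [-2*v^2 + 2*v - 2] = -4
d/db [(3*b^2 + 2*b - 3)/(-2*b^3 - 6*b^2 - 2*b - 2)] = (3*b^4 + 4*b^3 - 6*b^2 - 24*b - 5)/(2*(b^6 + 6*b^5 + 11*b^4 + 8*b^3 + 7*b^2 + 2*b + 1))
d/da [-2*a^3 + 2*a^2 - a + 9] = -6*a^2 + 4*a - 1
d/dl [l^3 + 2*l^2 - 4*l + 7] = 3*l^2 + 4*l - 4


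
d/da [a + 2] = 1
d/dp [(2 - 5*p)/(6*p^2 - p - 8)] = (-30*p^2 + 5*p + (5*p - 2)*(12*p - 1) + 40)/(-6*p^2 + p + 8)^2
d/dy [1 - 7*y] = -7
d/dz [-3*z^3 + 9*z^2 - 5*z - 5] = -9*z^2 + 18*z - 5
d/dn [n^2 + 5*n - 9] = 2*n + 5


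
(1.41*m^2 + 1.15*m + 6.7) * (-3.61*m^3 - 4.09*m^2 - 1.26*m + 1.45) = -5.0901*m^5 - 9.9184*m^4 - 30.6671*m^3 - 26.8075*m^2 - 6.7745*m + 9.715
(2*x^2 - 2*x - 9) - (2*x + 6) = 2*x^2 - 4*x - 15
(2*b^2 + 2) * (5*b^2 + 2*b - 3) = 10*b^4 + 4*b^3 + 4*b^2 + 4*b - 6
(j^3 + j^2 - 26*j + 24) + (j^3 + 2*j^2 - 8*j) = 2*j^3 + 3*j^2 - 34*j + 24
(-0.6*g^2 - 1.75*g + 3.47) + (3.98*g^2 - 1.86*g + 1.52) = 3.38*g^2 - 3.61*g + 4.99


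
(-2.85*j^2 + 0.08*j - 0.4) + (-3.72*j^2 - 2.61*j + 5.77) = -6.57*j^2 - 2.53*j + 5.37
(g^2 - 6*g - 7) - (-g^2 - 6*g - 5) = 2*g^2 - 2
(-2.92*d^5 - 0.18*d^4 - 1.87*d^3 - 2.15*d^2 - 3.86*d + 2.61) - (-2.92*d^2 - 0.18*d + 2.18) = -2.92*d^5 - 0.18*d^4 - 1.87*d^3 + 0.77*d^2 - 3.68*d + 0.43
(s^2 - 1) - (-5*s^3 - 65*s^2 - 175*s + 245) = 5*s^3 + 66*s^2 + 175*s - 246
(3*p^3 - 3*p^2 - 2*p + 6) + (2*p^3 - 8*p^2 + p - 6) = 5*p^3 - 11*p^2 - p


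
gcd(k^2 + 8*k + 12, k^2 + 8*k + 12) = k^2 + 8*k + 12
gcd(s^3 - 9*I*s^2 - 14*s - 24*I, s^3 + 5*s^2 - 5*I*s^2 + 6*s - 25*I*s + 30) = s^2 - 5*I*s + 6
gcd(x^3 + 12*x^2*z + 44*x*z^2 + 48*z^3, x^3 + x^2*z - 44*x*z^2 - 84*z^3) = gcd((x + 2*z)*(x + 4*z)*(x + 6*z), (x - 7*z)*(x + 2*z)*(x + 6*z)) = x^2 + 8*x*z + 12*z^2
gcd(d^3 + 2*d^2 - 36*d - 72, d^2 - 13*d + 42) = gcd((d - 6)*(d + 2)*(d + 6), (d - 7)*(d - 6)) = d - 6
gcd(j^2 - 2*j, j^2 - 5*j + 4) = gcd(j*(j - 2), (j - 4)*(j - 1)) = 1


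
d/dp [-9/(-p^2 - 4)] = -18*p/(p^2 + 4)^2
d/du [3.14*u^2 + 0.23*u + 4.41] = 6.28*u + 0.23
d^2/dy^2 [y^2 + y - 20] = 2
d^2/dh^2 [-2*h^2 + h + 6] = -4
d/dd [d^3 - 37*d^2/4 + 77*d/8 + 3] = 3*d^2 - 37*d/2 + 77/8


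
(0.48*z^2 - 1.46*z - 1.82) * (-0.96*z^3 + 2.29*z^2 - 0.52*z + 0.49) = -0.4608*z^5 + 2.5008*z^4 - 1.8458*z^3 - 3.1734*z^2 + 0.231*z - 0.8918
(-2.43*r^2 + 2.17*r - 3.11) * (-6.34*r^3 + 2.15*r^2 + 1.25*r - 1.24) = 15.4062*r^5 - 18.9823*r^4 + 21.3454*r^3 - 0.960799999999999*r^2 - 6.5783*r + 3.8564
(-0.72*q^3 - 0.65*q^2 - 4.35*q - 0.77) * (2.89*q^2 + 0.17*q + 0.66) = -2.0808*q^5 - 2.0009*q^4 - 13.1572*q^3 - 3.3938*q^2 - 3.0019*q - 0.5082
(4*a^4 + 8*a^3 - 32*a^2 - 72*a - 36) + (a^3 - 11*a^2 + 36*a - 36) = 4*a^4 + 9*a^3 - 43*a^2 - 36*a - 72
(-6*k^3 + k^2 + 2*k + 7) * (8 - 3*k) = 18*k^4 - 51*k^3 + 2*k^2 - 5*k + 56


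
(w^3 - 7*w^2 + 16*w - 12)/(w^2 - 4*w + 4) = w - 3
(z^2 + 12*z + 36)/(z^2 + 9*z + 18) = (z + 6)/(z + 3)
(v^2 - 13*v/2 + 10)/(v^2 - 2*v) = (v^2 - 13*v/2 + 10)/(v*(v - 2))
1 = 1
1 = 1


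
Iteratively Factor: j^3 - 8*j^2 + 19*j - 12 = (j - 3)*(j^2 - 5*j + 4) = (j - 4)*(j - 3)*(j - 1)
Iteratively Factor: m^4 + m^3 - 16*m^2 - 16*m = (m + 1)*(m^3 - 16*m) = (m + 1)*(m + 4)*(m^2 - 4*m) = m*(m + 1)*(m + 4)*(m - 4)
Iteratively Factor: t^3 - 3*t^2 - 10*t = (t)*(t^2 - 3*t - 10) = t*(t + 2)*(t - 5)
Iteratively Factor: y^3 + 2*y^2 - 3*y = (y + 3)*(y^2 - y) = y*(y + 3)*(y - 1)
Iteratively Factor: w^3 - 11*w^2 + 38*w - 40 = (w - 4)*(w^2 - 7*w + 10) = (w - 4)*(w - 2)*(w - 5)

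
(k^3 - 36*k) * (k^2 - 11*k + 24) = k^5 - 11*k^4 - 12*k^3 + 396*k^2 - 864*k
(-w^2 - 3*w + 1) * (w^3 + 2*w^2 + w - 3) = -w^5 - 5*w^4 - 6*w^3 + 2*w^2 + 10*w - 3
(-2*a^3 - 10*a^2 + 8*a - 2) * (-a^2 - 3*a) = 2*a^5 + 16*a^4 + 22*a^3 - 22*a^2 + 6*a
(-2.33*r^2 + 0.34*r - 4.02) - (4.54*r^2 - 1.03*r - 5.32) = -6.87*r^2 + 1.37*r + 1.3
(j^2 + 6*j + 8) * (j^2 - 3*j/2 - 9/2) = j^4 + 9*j^3/2 - 11*j^2/2 - 39*j - 36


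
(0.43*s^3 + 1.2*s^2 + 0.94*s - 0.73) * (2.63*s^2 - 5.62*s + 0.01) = 1.1309*s^5 + 0.7394*s^4 - 4.2675*s^3 - 7.1907*s^2 + 4.112*s - 0.0073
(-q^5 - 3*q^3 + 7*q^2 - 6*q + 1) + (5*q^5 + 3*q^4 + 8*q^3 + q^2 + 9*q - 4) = 4*q^5 + 3*q^4 + 5*q^3 + 8*q^2 + 3*q - 3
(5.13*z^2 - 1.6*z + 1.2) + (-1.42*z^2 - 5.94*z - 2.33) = 3.71*z^2 - 7.54*z - 1.13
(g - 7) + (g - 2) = 2*g - 9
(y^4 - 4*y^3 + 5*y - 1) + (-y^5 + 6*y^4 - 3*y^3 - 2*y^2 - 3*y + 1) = -y^5 + 7*y^4 - 7*y^3 - 2*y^2 + 2*y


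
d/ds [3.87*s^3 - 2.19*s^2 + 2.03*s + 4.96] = 11.61*s^2 - 4.38*s + 2.03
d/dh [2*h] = 2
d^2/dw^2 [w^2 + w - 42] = 2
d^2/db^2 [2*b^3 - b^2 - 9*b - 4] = 12*b - 2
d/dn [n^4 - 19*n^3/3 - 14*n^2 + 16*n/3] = 4*n^3 - 19*n^2 - 28*n + 16/3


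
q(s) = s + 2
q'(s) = 1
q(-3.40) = -1.40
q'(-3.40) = 1.00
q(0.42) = 2.42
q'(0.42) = 1.00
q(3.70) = 5.70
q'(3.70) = 1.00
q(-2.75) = -0.75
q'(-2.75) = 1.00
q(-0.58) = 1.42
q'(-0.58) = 1.00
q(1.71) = 3.71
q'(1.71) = 1.00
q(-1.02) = 0.98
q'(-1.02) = 1.00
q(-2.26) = -0.26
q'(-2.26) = 1.00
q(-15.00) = -13.00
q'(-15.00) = 1.00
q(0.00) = 2.00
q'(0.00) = 1.00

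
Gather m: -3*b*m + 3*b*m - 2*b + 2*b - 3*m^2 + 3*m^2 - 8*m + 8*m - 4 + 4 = 0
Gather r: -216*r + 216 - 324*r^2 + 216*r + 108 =324 - 324*r^2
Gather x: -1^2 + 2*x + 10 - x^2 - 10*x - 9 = -x^2 - 8*x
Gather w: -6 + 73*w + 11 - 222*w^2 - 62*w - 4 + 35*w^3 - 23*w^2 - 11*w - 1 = 35*w^3 - 245*w^2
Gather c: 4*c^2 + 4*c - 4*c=4*c^2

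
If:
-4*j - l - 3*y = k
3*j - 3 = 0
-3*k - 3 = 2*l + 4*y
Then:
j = 1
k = 2*y + 5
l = -5*y - 9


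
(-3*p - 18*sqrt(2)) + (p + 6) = -2*p - 18*sqrt(2) + 6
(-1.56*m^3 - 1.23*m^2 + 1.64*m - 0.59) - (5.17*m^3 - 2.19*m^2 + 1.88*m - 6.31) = -6.73*m^3 + 0.96*m^2 - 0.24*m + 5.72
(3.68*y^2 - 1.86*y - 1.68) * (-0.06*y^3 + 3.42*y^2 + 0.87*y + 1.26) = -0.2208*y^5 + 12.6972*y^4 - 3.0588*y^3 - 2.727*y^2 - 3.8052*y - 2.1168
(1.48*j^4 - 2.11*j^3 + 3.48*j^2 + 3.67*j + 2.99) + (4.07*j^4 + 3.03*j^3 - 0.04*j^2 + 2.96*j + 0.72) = 5.55*j^4 + 0.92*j^3 + 3.44*j^2 + 6.63*j + 3.71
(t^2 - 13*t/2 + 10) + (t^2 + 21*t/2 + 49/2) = 2*t^2 + 4*t + 69/2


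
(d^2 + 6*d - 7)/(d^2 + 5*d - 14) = (d - 1)/(d - 2)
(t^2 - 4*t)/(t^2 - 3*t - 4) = t/(t + 1)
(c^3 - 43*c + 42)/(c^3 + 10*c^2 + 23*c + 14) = (c^2 - 7*c + 6)/(c^2 + 3*c + 2)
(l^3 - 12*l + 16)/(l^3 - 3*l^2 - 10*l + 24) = (l^2 + 2*l - 8)/(l^2 - l - 12)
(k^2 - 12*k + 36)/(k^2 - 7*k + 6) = (k - 6)/(k - 1)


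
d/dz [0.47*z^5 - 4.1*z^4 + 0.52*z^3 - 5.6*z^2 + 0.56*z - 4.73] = 2.35*z^4 - 16.4*z^3 + 1.56*z^2 - 11.2*z + 0.56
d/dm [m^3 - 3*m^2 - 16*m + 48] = 3*m^2 - 6*m - 16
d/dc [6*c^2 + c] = 12*c + 1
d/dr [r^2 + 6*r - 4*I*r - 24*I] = 2*r + 6 - 4*I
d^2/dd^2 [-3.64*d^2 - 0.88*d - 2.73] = -7.28000000000000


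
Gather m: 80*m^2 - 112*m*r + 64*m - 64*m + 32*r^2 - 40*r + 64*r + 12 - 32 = 80*m^2 - 112*m*r + 32*r^2 + 24*r - 20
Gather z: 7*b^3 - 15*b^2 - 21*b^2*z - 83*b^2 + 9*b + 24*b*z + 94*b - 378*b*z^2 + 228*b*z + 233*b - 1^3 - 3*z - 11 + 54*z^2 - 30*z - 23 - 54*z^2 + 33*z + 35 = 7*b^3 - 98*b^2 - 378*b*z^2 + 336*b + z*(-21*b^2 + 252*b)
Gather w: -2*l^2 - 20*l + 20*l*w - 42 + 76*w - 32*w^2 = -2*l^2 - 20*l - 32*w^2 + w*(20*l + 76) - 42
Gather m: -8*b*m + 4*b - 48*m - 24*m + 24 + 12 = 4*b + m*(-8*b - 72) + 36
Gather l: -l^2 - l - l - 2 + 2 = -l^2 - 2*l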